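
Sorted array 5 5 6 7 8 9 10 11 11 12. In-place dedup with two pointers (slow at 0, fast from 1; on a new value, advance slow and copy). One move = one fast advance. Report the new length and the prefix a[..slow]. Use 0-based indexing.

slow=0 fast=1: a[fast]=5=a[slow] dup, fast++
slow=0 fast=2: a[fast]=6≠a[slow]=5 write a[1]=6, slow++,fast++
slow=1 fast=3: a[fast]=7≠a[slow]=6 write a[2]=7, slow++,fast++
slow=2 fast=4: a[fast]=8≠a[slow]=7 write a[3]=8, slow++,fast++
slow=3 fast=5: a[fast]=9≠a[slow]=8 write a[4]=9, slow++,fast++
slow=4 fast=6: a[fast]=10≠a[slow]=9 write a[5]=10, slow++,fast++
slow=5 fast=7: a[fast]=11≠a[slow]=10 write a[6]=11, slow++,fast++
slow=6 fast=8: a[fast]=11=a[slow] dup, fast++
slow=6 fast=9: a[fast]=12≠a[slow]=11 write a[7]=12, slow++,fast++

length 8; prefix = [5, 6, 7, 8, 9, 10, 11, 12]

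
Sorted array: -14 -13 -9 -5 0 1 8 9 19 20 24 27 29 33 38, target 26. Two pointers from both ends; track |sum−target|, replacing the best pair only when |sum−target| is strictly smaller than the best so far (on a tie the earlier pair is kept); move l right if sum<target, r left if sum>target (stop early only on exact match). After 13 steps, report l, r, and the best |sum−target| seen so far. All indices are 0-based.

l=0 r=14: -14+38=24 d=2 *, l++
l=1 r=14: -13+38=25 d=1 *, l++
l=2 r=14: -9+38=29 d=3, r--
l=2 r=13: -9+33=24 d=2, l++
l=3 r=13: -5+33=28 d=2, r--
l=3 r=12: -5+29=24 d=2, l++
l=4 r=12: 0+29=29 d=3, r--
l=4 r=11: 0+27=27 d=1, r--
l=4 r=10: 0+24=24 d=2, l++
l=5 r=10: 1+24=25 d=1, l++
l=6 r=10: 8+24=32 d=6, r--
l=6 r=9: 8+20=28 d=2, r--
l=6 r=8: 8+19=27 d=1, r--

l=6, r=7, best |Δ|=1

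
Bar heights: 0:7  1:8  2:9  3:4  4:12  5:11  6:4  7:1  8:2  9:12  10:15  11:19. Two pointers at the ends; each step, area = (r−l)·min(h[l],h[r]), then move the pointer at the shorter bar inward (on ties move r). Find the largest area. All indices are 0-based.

[0,11] min(7,19)*11=77 best=77 * → l++
[1,11] min(8,19)*10=80 best=80 * → l++
[2,11] min(9,19)*9=81 best=81 * → l++
[3,11] min(4,19)*8=32 best=81 → l++
[4,11] min(12,19)*7=84 best=84 * → l++
[5,11] min(11,19)*6=66 best=84 → l++
[6,11] min(4,19)*5=20 best=84 → l++
[7,11] min(1,19)*4=4 best=84 → l++
[8,11] min(2,19)*3=6 best=84 → l++
[9,11] min(12,19)*2=24 best=84 → l++
[10,11] min(15,19)*1=15 best=84 → l++

max area = 84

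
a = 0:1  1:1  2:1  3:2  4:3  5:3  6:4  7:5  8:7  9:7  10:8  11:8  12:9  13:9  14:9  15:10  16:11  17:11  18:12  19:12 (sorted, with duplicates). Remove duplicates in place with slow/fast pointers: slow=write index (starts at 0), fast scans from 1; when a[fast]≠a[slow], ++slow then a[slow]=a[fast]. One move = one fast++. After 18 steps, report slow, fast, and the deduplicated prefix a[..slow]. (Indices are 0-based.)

slow=0 fast=1: a[fast]=1=a[slow] dup, fast++
slow=0 fast=2: a[fast]=1=a[slow] dup, fast++
slow=0 fast=3: a[fast]=2≠a[slow]=1 write a[1]=2, slow++,fast++
slow=1 fast=4: a[fast]=3≠a[slow]=2 write a[2]=3, slow++,fast++
slow=2 fast=5: a[fast]=3=a[slow] dup, fast++
slow=2 fast=6: a[fast]=4≠a[slow]=3 write a[3]=4, slow++,fast++
slow=3 fast=7: a[fast]=5≠a[slow]=4 write a[4]=5, slow++,fast++
slow=4 fast=8: a[fast]=7≠a[slow]=5 write a[5]=7, slow++,fast++
slow=5 fast=9: a[fast]=7=a[slow] dup, fast++
slow=5 fast=10: a[fast]=8≠a[slow]=7 write a[6]=8, slow++,fast++
slow=6 fast=11: a[fast]=8=a[slow] dup, fast++
slow=6 fast=12: a[fast]=9≠a[slow]=8 write a[7]=9, slow++,fast++
slow=7 fast=13: a[fast]=9=a[slow] dup, fast++
slow=7 fast=14: a[fast]=9=a[slow] dup, fast++
slow=7 fast=15: a[fast]=10≠a[slow]=9 write a[8]=10, slow++,fast++
slow=8 fast=16: a[fast]=11≠a[slow]=10 write a[9]=11, slow++,fast++
slow=9 fast=17: a[fast]=11=a[slow] dup, fast++
slow=9 fast=18: a[fast]=12≠a[slow]=11 write a[10]=12, slow++,fast++

slow=10, fast=19, prefix=[1, 2, 3, 4, 5, 7, 8, 9, 10, 11, 12]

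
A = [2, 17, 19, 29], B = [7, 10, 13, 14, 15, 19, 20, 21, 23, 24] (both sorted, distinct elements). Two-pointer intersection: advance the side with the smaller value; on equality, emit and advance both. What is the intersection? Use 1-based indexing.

intersection = [19]

i=1 j=1: 2<7, i++
i=2 j=1: 17>7, j++
i=2 j=2: 17>10, j++
i=2 j=3: 17>13, j++
i=2 j=4: 17>14, j++
i=2 j=5: 17>15, j++
i=2 j=6: 17<19, i++
i=3 j=6: 19==19 emit, i++,j++
i=4 j=7: 29>20, j++
i=4 j=8: 29>21, j++
i=4 j=9: 29>23, j++
i=4 j=10: 29>24, j++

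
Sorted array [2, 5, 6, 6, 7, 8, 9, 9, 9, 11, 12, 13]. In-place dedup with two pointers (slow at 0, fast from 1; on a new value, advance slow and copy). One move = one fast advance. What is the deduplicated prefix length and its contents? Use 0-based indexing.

slow=0 fast=1: a[fast]=5≠a[slow]=2 write a[1]=5, slow++,fast++
slow=1 fast=2: a[fast]=6≠a[slow]=5 write a[2]=6, slow++,fast++
slow=2 fast=3: a[fast]=6=a[slow] dup, fast++
slow=2 fast=4: a[fast]=7≠a[slow]=6 write a[3]=7, slow++,fast++
slow=3 fast=5: a[fast]=8≠a[slow]=7 write a[4]=8, slow++,fast++
slow=4 fast=6: a[fast]=9≠a[slow]=8 write a[5]=9, slow++,fast++
slow=5 fast=7: a[fast]=9=a[slow] dup, fast++
slow=5 fast=8: a[fast]=9=a[slow] dup, fast++
slow=5 fast=9: a[fast]=11≠a[slow]=9 write a[6]=11, slow++,fast++
slow=6 fast=10: a[fast]=12≠a[slow]=11 write a[7]=12, slow++,fast++
slow=7 fast=11: a[fast]=13≠a[slow]=12 write a[8]=13, slow++,fast++

length 9; prefix = [2, 5, 6, 7, 8, 9, 11, 12, 13]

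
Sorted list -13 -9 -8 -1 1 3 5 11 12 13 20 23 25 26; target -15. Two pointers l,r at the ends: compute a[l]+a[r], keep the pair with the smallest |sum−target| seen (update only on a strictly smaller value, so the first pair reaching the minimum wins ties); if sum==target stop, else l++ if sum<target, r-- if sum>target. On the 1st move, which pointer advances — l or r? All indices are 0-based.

[0,13] -13+26=13 d=28 * → r--

r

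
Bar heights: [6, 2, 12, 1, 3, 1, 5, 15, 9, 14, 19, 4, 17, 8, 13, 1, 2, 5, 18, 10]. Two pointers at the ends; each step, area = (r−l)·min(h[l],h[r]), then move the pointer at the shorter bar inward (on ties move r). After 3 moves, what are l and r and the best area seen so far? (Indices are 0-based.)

l=2, r=18, best area=170

[0,19] min(6,10)*19=114 best=114 * → l++
[1,19] min(2,10)*18=36 best=114 → l++
[2,19] min(12,10)*17=170 best=170 * → r--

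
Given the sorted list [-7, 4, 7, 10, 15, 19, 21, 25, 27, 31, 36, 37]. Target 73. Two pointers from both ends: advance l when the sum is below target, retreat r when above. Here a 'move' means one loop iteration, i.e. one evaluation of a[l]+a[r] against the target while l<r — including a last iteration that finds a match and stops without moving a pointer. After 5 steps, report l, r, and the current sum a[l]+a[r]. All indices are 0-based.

l=5, r=11, sum=56

l=0 r=11: -7+37=30 <73, l++
l=1 r=11: 4+37=41 <73, l++
l=2 r=11: 7+37=44 <73, l++
l=3 r=11: 10+37=47 <73, l++
l=4 r=11: 15+37=52 <73, l++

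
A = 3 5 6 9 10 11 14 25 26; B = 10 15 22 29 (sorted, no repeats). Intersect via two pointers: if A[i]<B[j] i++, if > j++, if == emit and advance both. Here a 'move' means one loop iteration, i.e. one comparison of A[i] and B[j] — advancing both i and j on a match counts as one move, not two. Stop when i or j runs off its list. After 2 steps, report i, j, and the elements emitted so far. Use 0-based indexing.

[i=0,j=0] 3<10 → i++
[i=1,j=0] 5<10 → i++

i=2, j=0, emitted=[]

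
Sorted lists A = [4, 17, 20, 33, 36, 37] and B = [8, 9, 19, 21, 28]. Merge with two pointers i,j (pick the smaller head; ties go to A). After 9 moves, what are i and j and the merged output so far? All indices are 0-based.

[i=0,j=0] A[i]=4<=B[j]=8 take 4 → i++
[i=1,j=0] A[i]=17>B[j]=8 take 8 → j++
[i=1,j=1] A[i]=17>B[j]=9 take 9 → j++
[i=1,j=2] A[i]=17<=B[j]=19 take 17 → i++
[i=2,j=2] A[i]=20>B[j]=19 take 19 → j++
[i=2,j=3] A[i]=20<=B[j]=21 take 20 → i++
[i=3,j=3] A[i]=33>B[j]=21 take 21 → j++
[i=3,j=4] A[i]=33>B[j]=28 take 28 → j++
[i=3,j=5] B done, take A[i]=33 → i++

i=4, j=5, merged so far=[4, 8, 9, 17, 19, 20, 21, 28, 33]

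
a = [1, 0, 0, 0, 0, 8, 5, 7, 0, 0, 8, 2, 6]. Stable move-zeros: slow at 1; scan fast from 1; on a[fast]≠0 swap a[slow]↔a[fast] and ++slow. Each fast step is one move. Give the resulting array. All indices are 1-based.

slow=1 fast=1: a[fast]=1≠0 swap→a[1]=1, slow++,fast++
slow=2 fast=2: a[fast]=0, fast++
slow=2 fast=3: a[fast]=0, fast++
slow=2 fast=4: a[fast]=0, fast++
slow=2 fast=5: a[fast]=0, fast++
slow=2 fast=6: a[fast]=8≠0 swap→a[2]=8, slow++,fast++
slow=3 fast=7: a[fast]=5≠0 swap→a[3]=5, slow++,fast++
slow=4 fast=8: a[fast]=7≠0 swap→a[4]=7, slow++,fast++
slow=5 fast=9: a[fast]=0, fast++
slow=5 fast=10: a[fast]=0, fast++
slow=5 fast=11: a[fast]=8≠0 swap→a[5]=8, slow++,fast++
slow=6 fast=12: a[fast]=2≠0 swap→a[6]=2, slow++,fast++
slow=7 fast=13: a[fast]=6≠0 swap→a[7]=6, slow++,fast++

[1, 8, 5, 7, 8, 2, 6, 0, 0, 0, 0, 0, 0]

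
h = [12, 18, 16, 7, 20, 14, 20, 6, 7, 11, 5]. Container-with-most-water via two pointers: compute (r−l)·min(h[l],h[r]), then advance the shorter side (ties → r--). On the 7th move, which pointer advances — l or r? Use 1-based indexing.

l=1 r=11: min(12,5)*10=50 best=50 *, r--
l=1 r=10: min(12,11)*9=99 best=99 *, r--
l=1 r=9: min(12,7)*8=56 best=99, r--
l=1 r=8: min(12,6)*7=42 best=99, r--
l=1 r=7: min(12,20)*6=72 best=99, l++
l=2 r=7: min(18,20)*5=90 best=99, l++
l=3 r=7: min(16,20)*4=64 best=99, l++

l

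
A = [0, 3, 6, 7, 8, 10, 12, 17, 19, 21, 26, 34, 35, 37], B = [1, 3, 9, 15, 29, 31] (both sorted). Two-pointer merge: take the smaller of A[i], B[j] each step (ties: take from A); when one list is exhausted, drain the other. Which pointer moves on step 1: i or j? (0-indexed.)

i

[i=0,j=0] A[i]=0<=B[j]=1 take 0 → i++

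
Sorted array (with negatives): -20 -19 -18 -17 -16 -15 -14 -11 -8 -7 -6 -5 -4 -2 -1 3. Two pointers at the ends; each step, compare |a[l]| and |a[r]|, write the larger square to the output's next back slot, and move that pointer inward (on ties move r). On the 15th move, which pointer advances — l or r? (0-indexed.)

[0,15] |-20|>|3| out[15]=400 → l++
[1,15] |-19|>|3| out[14]=361 → l++
[2,15] |-18|>|3| out[13]=324 → l++
[3,15] |-17|>|3| out[12]=289 → l++
[4,15] |-16|>|3| out[11]=256 → l++
[5,15] |-15|>|3| out[10]=225 → l++
[6,15] |-14|>|3| out[9]=196 → l++
[7,15] |-11|>|3| out[8]=121 → l++
[8,15] |-8|>|3| out[7]=64 → l++
[9,15] |-7|>|3| out[6]=49 → l++
[10,15] |-6|>|3| out[5]=36 → l++
[11,15] |-5|>|3| out[4]=25 → l++
[12,15] |-4|>|3| out[3]=16 → l++
[13,15] |-2|<=|3| out[2]=9 → r--
[13,14] |-2|>|-1| out[1]=4 → l++

l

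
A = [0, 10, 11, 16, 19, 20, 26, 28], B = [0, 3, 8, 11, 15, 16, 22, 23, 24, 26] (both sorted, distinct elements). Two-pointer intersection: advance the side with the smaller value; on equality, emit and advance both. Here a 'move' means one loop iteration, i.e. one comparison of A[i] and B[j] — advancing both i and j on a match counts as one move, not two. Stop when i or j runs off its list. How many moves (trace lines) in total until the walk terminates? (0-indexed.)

13 moves

[i=0,j=0] 0==0 emit → i++,j++
[i=1,j=1] 10>3 → j++
[i=1,j=2] 10>8 → j++
[i=1,j=3] 10<11 → i++
[i=2,j=3] 11==11 emit → i++,j++
[i=3,j=4] 16>15 → j++
[i=3,j=5] 16==16 emit → i++,j++
[i=4,j=6] 19<22 → i++
[i=5,j=6] 20<22 → i++
[i=6,j=6] 26>22 → j++
[i=6,j=7] 26>23 → j++
[i=6,j=8] 26>24 → j++
[i=6,j=9] 26==26 emit → i++,j++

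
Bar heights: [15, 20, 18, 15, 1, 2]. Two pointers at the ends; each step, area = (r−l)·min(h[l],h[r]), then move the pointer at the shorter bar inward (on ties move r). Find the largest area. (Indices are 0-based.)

[0,5] min(15,2)*5=10 best=10 * → r--
[0,4] min(15,1)*4=4 best=10 → r--
[0,3] min(15,15)*3=45 best=45 * → r--
[0,2] min(15,18)*2=30 best=45 → l++
[1,2] min(20,18)*1=18 best=45 → r--

max area = 45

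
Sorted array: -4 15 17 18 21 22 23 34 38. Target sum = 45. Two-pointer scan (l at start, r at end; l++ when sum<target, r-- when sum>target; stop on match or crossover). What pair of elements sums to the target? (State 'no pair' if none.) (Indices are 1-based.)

(22, 23)

[1,9] -4+38=34 <45 → l++
[2,9] 15+38=53 >45 → r--
[2,8] 15+34=49 >45 → r--
[2,7] 15+23=38 <45 → l++
[3,7] 17+23=40 <45 → l++
[4,7] 18+23=41 <45 → l++
[5,7] 21+23=44 <45 → l++
[6,7] 22+23=45 → found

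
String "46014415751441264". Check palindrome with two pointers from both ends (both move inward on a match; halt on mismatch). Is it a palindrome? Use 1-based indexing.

[1,17] '4'=='4' → l++,r--
[2,16] '6'=='6' → l++,r--
[3,15] '0'!='2' → stop

not a palindrome (mismatch at 3,15)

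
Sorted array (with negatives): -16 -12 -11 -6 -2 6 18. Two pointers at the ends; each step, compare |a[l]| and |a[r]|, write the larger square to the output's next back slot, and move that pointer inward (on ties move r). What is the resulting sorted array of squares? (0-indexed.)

[4, 36, 36, 121, 144, 256, 324]

l=0 r=6: |-16|<=|18| out[6]=324, r--
l=0 r=5: |-16|>|6| out[5]=256, l++
l=1 r=5: |-12|>|6| out[4]=144, l++
l=2 r=5: |-11|>|6| out[3]=121, l++
l=3 r=5: |-6|<=|6| out[2]=36, r--
l=3 r=4: |-6|>|-2| out[1]=36, l++
l=4 r=4: |-2|<=|-2| out[0]=4, r--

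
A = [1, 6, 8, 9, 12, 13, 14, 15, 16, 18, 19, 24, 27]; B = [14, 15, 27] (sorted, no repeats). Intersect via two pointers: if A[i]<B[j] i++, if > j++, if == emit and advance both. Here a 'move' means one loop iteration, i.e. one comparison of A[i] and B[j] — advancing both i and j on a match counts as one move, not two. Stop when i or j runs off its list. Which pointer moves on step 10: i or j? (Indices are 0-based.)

i=0 j=0: 1<14, i++
i=1 j=0: 6<14, i++
i=2 j=0: 8<14, i++
i=3 j=0: 9<14, i++
i=4 j=0: 12<14, i++
i=5 j=0: 13<14, i++
i=6 j=0: 14==14 emit, i++,j++
i=7 j=1: 15==15 emit, i++,j++
i=8 j=2: 16<27, i++
i=9 j=2: 18<27, i++

i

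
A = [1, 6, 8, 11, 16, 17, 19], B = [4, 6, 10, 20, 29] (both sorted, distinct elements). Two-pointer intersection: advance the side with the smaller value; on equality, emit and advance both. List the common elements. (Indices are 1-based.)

i=1 j=1: 1<4, i++
i=2 j=1: 6>4, j++
i=2 j=2: 6==6 emit, i++,j++
i=3 j=3: 8<10, i++
i=4 j=3: 11>10, j++
i=4 j=4: 11<20, i++
i=5 j=4: 16<20, i++
i=6 j=4: 17<20, i++
i=7 j=4: 19<20, i++

intersection = [6]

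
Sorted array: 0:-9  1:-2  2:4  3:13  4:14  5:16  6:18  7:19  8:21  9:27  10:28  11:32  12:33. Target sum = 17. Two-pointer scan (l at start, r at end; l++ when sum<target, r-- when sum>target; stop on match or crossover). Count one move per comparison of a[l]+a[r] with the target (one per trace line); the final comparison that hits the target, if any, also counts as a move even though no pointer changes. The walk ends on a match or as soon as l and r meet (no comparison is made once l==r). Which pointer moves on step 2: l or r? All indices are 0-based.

l=0 r=12: -9+33=24 >17, r--
l=0 r=11: -9+32=23 >17, r--

r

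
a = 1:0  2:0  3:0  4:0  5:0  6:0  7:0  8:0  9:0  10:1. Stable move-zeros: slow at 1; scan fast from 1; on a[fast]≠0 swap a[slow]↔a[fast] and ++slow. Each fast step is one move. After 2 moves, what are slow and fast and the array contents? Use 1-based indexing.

slow=1, fast=3, a=[0, 0, 0, 0, 0, 0, 0, 0, 0, 1]

slow=1 fast=1: a[fast]=0, fast++
slow=1 fast=2: a[fast]=0, fast++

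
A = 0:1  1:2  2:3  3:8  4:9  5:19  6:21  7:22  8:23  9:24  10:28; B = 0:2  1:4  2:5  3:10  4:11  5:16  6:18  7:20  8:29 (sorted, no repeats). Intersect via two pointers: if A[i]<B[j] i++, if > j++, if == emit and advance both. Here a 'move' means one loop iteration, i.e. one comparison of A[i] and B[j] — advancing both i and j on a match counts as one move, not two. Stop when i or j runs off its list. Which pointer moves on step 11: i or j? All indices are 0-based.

[i=0,j=0] 1<2 → i++
[i=1,j=0] 2==2 emit → i++,j++
[i=2,j=1] 3<4 → i++
[i=3,j=1] 8>4 → j++
[i=3,j=2] 8>5 → j++
[i=3,j=3] 8<10 → i++
[i=4,j=3] 9<10 → i++
[i=5,j=3] 19>10 → j++
[i=5,j=4] 19>11 → j++
[i=5,j=5] 19>16 → j++
[i=5,j=6] 19>18 → j++

j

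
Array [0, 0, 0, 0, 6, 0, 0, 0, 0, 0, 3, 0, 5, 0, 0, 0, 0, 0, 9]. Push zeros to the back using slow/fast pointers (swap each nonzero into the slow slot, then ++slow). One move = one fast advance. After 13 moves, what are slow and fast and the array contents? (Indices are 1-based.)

slow=1 fast=1: a[fast]=0, fast++
slow=1 fast=2: a[fast]=0, fast++
slow=1 fast=3: a[fast]=0, fast++
slow=1 fast=4: a[fast]=0, fast++
slow=1 fast=5: a[fast]=6≠0 swap→a[1]=6, slow++,fast++
slow=2 fast=6: a[fast]=0, fast++
slow=2 fast=7: a[fast]=0, fast++
slow=2 fast=8: a[fast]=0, fast++
slow=2 fast=9: a[fast]=0, fast++
slow=2 fast=10: a[fast]=0, fast++
slow=2 fast=11: a[fast]=3≠0 swap→a[2]=3, slow++,fast++
slow=3 fast=12: a[fast]=0, fast++
slow=3 fast=13: a[fast]=5≠0 swap→a[3]=5, slow++,fast++

slow=4, fast=14, a=[6, 3, 5, 0, 0, 0, 0, 0, 0, 0, 0, 0, 0, 0, 0, 0, 0, 0, 9]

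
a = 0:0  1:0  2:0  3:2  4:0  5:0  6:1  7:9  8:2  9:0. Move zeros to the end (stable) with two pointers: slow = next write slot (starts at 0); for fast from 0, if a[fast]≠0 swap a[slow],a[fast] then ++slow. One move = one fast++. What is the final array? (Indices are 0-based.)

[2, 1, 9, 2, 0, 0, 0, 0, 0, 0]

(s=0,f=0) a[fast]=0 → fast++
(s=0,f=1) a[fast]=0 → fast++
(s=0,f=2) a[fast]=0 → fast++
(s=0,f=3) a[fast]=2≠0 swap→a[0]=2 → slow++,fast++
(s=1,f=4) a[fast]=0 → fast++
(s=1,f=5) a[fast]=0 → fast++
(s=1,f=6) a[fast]=1≠0 swap→a[1]=1 → slow++,fast++
(s=2,f=7) a[fast]=9≠0 swap→a[2]=9 → slow++,fast++
(s=3,f=8) a[fast]=2≠0 swap→a[3]=2 → slow++,fast++
(s=4,f=9) a[fast]=0 → fast++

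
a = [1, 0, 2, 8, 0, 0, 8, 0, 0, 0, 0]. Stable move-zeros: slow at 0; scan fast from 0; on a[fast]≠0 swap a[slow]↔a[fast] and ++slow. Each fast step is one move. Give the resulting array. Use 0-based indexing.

[1, 2, 8, 8, 0, 0, 0, 0, 0, 0, 0]

(s=0,f=0) a[fast]=1≠0 swap→a[0]=1 → slow++,fast++
(s=1,f=1) a[fast]=0 → fast++
(s=1,f=2) a[fast]=2≠0 swap→a[1]=2 → slow++,fast++
(s=2,f=3) a[fast]=8≠0 swap→a[2]=8 → slow++,fast++
(s=3,f=4) a[fast]=0 → fast++
(s=3,f=5) a[fast]=0 → fast++
(s=3,f=6) a[fast]=8≠0 swap→a[3]=8 → slow++,fast++
(s=4,f=7) a[fast]=0 → fast++
(s=4,f=8) a[fast]=0 → fast++
(s=4,f=9) a[fast]=0 → fast++
(s=4,f=10) a[fast]=0 → fast++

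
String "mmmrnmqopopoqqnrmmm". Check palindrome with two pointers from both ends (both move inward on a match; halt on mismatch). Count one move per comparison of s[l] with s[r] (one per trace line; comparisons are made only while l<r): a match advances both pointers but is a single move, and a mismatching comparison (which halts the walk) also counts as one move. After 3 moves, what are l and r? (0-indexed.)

l=0 r=18: 'm'=='m', l++,r--
l=1 r=17: 'm'=='m', l++,r--
l=2 r=16: 'm'=='m', l++,r--

l=3, r=15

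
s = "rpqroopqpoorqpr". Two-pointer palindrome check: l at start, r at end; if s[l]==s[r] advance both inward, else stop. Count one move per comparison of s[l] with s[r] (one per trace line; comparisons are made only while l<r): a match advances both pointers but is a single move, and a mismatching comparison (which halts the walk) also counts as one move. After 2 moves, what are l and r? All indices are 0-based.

l=2, r=12

[0,14] 'r'=='r' → l++,r--
[1,13] 'p'=='p' → l++,r--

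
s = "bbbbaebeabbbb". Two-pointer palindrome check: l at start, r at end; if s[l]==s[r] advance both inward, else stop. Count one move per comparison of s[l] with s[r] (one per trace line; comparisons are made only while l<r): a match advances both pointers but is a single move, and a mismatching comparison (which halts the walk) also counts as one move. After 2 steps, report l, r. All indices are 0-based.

l=2, r=10

[0,12] 'b'=='b' → l++,r--
[1,11] 'b'=='b' → l++,r--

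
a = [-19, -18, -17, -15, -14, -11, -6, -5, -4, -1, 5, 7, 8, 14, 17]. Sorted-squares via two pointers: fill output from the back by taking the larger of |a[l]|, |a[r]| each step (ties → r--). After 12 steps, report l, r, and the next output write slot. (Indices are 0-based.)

l=0 r=14: |-19|>|17| out[14]=361, l++
l=1 r=14: |-18|>|17| out[13]=324, l++
l=2 r=14: |-17|<=|17| out[12]=289, r--
l=2 r=13: |-17|>|14| out[11]=289, l++
l=3 r=13: |-15|>|14| out[10]=225, l++
l=4 r=13: |-14|<=|14| out[9]=196, r--
l=4 r=12: |-14|>|8| out[8]=196, l++
l=5 r=12: |-11|>|8| out[7]=121, l++
l=6 r=12: |-6|<=|8| out[6]=64, r--
l=6 r=11: |-6|<=|7| out[5]=49, r--
l=6 r=10: |-6|>|5| out[4]=36, l++
l=7 r=10: |-5|<=|5| out[3]=25, r--

l=7, r=9, next write slot=2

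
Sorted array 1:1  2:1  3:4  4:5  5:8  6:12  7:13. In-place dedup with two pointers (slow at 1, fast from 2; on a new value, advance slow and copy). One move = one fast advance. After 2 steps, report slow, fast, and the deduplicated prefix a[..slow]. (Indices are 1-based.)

slow=2, fast=4, prefix=[1, 4]

slow=1 fast=2: a[fast]=1=a[slow] dup, fast++
slow=1 fast=3: a[fast]=4≠a[slow]=1 write a[2]=4, slow++,fast++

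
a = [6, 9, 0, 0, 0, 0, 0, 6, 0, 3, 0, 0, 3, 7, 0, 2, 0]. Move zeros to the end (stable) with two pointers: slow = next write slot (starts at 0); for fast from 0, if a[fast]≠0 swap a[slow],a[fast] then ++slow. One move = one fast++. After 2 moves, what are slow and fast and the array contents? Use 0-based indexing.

slow=2, fast=2, a=[6, 9, 0, 0, 0, 0, 0, 6, 0, 3, 0, 0, 3, 7, 0, 2, 0]

(s=0,f=0) a[fast]=6≠0 swap→a[0]=6 → slow++,fast++
(s=1,f=1) a[fast]=9≠0 swap→a[1]=9 → slow++,fast++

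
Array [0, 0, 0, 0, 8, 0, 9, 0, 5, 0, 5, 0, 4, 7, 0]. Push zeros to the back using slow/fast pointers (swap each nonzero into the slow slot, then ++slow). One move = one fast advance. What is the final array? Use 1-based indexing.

slow=1 fast=1: a[fast]=0, fast++
slow=1 fast=2: a[fast]=0, fast++
slow=1 fast=3: a[fast]=0, fast++
slow=1 fast=4: a[fast]=0, fast++
slow=1 fast=5: a[fast]=8≠0 swap→a[1]=8, slow++,fast++
slow=2 fast=6: a[fast]=0, fast++
slow=2 fast=7: a[fast]=9≠0 swap→a[2]=9, slow++,fast++
slow=3 fast=8: a[fast]=0, fast++
slow=3 fast=9: a[fast]=5≠0 swap→a[3]=5, slow++,fast++
slow=4 fast=10: a[fast]=0, fast++
slow=4 fast=11: a[fast]=5≠0 swap→a[4]=5, slow++,fast++
slow=5 fast=12: a[fast]=0, fast++
slow=5 fast=13: a[fast]=4≠0 swap→a[5]=4, slow++,fast++
slow=6 fast=14: a[fast]=7≠0 swap→a[6]=7, slow++,fast++
slow=7 fast=15: a[fast]=0, fast++

[8, 9, 5, 5, 4, 7, 0, 0, 0, 0, 0, 0, 0, 0, 0]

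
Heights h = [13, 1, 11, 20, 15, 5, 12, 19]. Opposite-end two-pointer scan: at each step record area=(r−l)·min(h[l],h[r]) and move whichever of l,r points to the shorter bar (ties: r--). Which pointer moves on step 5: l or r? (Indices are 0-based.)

[0,7] min(13,19)*7=91 best=91 * → l++
[1,7] min(1,19)*6=6 best=91 → l++
[2,7] min(11,19)*5=55 best=91 → l++
[3,7] min(20,19)*4=76 best=91 → r--
[3,6] min(20,12)*3=36 best=91 → r--

r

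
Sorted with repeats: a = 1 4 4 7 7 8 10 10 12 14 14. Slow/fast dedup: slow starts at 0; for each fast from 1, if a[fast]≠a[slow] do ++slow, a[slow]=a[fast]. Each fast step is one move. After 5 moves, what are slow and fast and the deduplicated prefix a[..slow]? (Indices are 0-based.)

slow=3, fast=6, prefix=[1, 4, 7, 8]

slow=0 fast=1: a[fast]=4≠a[slow]=1 write a[1]=4, slow++,fast++
slow=1 fast=2: a[fast]=4=a[slow] dup, fast++
slow=1 fast=3: a[fast]=7≠a[slow]=4 write a[2]=7, slow++,fast++
slow=2 fast=4: a[fast]=7=a[slow] dup, fast++
slow=2 fast=5: a[fast]=8≠a[slow]=7 write a[3]=8, slow++,fast++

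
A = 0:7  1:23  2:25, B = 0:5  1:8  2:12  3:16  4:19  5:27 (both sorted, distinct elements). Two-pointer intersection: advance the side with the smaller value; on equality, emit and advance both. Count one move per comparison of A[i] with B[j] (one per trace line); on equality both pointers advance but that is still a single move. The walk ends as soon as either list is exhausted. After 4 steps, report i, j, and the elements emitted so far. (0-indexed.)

i=1, j=3, emitted=[]

[i=0,j=0] 7>5 → j++
[i=0,j=1] 7<8 → i++
[i=1,j=1] 23>8 → j++
[i=1,j=2] 23>12 → j++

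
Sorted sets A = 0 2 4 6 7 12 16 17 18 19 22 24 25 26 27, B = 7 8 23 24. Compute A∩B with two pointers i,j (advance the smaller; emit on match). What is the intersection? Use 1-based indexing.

i=1 j=1: 0<7, i++
i=2 j=1: 2<7, i++
i=3 j=1: 4<7, i++
i=4 j=1: 6<7, i++
i=5 j=1: 7==7 emit, i++,j++
i=6 j=2: 12>8, j++
i=6 j=3: 12<23, i++
i=7 j=3: 16<23, i++
i=8 j=3: 17<23, i++
i=9 j=3: 18<23, i++
i=10 j=3: 19<23, i++
i=11 j=3: 22<23, i++
i=12 j=3: 24>23, j++
i=12 j=4: 24==24 emit, i++,j++

intersection = [7, 24]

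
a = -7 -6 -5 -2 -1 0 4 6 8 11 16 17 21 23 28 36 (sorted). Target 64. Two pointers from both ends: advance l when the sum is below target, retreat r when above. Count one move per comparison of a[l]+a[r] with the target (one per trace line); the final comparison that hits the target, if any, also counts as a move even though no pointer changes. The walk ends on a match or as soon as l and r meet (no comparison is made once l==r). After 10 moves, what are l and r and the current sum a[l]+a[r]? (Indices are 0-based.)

l=10, r=15, sum=52

l=0 r=15: -7+36=29 <64, l++
l=1 r=15: -6+36=30 <64, l++
l=2 r=15: -5+36=31 <64, l++
l=3 r=15: -2+36=34 <64, l++
l=4 r=15: -1+36=35 <64, l++
l=5 r=15: 0+36=36 <64, l++
l=6 r=15: 4+36=40 <64, l++
l=7 r=15: 6+36=42 <64, l++
l=8 r=15: 8+36=44 <64, l++
l=9 r=15: 11+36=47 <64, l++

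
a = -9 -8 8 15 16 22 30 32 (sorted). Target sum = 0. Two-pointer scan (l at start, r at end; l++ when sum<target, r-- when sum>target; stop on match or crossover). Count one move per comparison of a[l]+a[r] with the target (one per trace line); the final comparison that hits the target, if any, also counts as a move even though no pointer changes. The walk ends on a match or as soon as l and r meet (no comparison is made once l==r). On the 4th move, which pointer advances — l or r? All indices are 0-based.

r

[0,7] -9+32=23 >0 → r--
[0,6] -9+30=21 >0 → r--
[0,5] -9+22=13 >0 → r--
[0,4] -9+16=7 >0 → r--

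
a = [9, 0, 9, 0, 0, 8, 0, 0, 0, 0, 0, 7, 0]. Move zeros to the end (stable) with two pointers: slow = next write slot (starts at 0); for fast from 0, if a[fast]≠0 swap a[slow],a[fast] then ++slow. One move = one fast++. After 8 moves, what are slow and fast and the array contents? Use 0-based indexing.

slow=3, fast=8, a=[9, 9, 8, 0, 0, 0, 0, 0, 0, 0, 0, 7, 0]

slow=0 fast=0: a[fast]=9≠0 swap→a[0]=9, slow++,fast++
slow=1 fast=1: a[fast]=0, fast++
slow=1 fast=2: a[fast]=9≠0 swap→a[1]=9, slow++,fast++
slow=2 fast=3: a[fast]=0, fast++
slow=2 fast=4: a[fast]=0, fast++
slow=2 fast=5: a[fast]=8≠0 swap→a[2]=8, slow++,fast++
slow=3 fast=6: a[fast]=0, fast++
slow=3 fast=7: a[fast]=0, fast++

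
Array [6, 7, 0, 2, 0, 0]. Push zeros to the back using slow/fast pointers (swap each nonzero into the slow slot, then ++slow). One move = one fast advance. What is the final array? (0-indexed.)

(s=0,f=0) a[fast]=6≠0 swap→a[0]=6 → slow++,fast++
(s=1,f=1) a[fast]=7≠0 swap→a[1]=7 → slow++,fast++
(s=2,f=2) a[fast]=0 → fast++
(s=2,f=3) a[fast]=2≠0 swap→a[2]=2 → slow++,fast++
(s=3,f=4) a[fast]=0 → fast++
(s=3,f=5) a[fast]=0 → fast++

[6, 7, 2, 0, 0, 0]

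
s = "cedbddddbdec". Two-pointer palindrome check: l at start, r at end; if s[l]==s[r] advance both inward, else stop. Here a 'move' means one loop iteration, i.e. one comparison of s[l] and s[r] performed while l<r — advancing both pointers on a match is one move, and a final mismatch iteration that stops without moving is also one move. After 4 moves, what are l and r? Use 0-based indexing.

[0,11] 'c'=='c' → l++,r--
[1,10] 'e'=='e' → l++,r--
[2,9] 'd'=='d' → l++,r--
[3,8] 'b'=='b' → l++,r--

l=4, r=7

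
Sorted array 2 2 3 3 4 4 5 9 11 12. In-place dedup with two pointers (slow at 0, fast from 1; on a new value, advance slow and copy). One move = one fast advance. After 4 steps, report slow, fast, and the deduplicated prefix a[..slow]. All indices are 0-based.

slow=2, fast=5, prefix=[2, 3, 4]

slow=0 fast=1: a[fast]=2=a[slow] dup, fast++
slow=0 fast=2: a[fast]=3≠a[slow]=2 write a[1]=3, slow++,fast++
slow=1 fast=3: a[fast]=3=a[slow] dup, fast++
slow=1 fast=4: a[fast]=4≠a[slow]=3 write a[2]=4, slow++,fast++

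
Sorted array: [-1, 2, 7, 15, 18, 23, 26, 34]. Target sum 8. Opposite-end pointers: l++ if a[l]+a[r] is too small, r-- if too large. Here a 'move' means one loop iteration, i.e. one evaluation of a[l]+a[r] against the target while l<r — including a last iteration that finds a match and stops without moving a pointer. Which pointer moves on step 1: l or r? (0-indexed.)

r

[0,7] -1+34=33 >8 → r--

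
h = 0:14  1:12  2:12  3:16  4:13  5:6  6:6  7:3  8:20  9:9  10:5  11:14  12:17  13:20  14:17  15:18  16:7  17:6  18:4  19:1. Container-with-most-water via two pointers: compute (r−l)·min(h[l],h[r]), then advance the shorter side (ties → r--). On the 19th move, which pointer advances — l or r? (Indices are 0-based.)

r

l=0 r=19: min(14,1)*19=19 best=19 *, r--
l=0 r=18: min(14,4)*18=72 best=72 *, r--
l=0 r=17: min(14,6)*17=102 best=102 *, r--
l=0 r=16: min(14,7)*16=112 best=112 *, r--
l=0 r=15: min(14,18)*15=210 best=210 *, l++
l=1 r=15: min(12,18)*14=168 best=210, l++
l=2 r=15: min(12,18)*13=156 best=210, l++
l=3 r=15: min(16,18)*12=192 best=210, l++
l=4 r=15: min(13,18)*11=143 best=210, l++
l=5 r=15: min(6,18)*10=60 best=210, l++
l=6 r=15: min(6,18)*9=54 best=210, l++
l=7 r=15: min(3,18)*8=24 best=210, l++
l=8 r=15: min(20,18)*7=126 best=210, r--
l=8 r=14: min(20,17)*6=102 best=210, r--
l=8 r=13: min(20,20)*5=100 best=210, r--
l=8 r=12: min(20,17)*4=68 best=210, r--
l=8 r=11: min(20,14)*3=42 best=210, r--
l=8 r=10: min(20,5)*2=10 best=210, r--
l=8 r=9: min(20,9)*1=9 best=210, r--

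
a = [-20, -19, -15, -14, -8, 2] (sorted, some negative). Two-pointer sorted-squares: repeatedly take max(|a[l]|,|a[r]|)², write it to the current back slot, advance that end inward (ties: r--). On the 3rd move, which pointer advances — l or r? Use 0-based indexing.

l=0 r=5: |-20|>|2| out[5]=400, l++
l=1 r=5: |-19|>|2| out[4]=361, l++
l=2 r=5: |-15|>|2| out[3]=225, l++

l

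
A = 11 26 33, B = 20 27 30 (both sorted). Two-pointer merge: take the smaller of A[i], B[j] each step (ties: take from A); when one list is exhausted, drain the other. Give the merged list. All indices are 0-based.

[i=0,j=0] A[i]=11<=B[j]=20 take 11 → i++
[i=1,j=0] A[i]=26>B[j]=20 take 20 → j++
[i=1,j=1] A[i]=26<=B[j]=27 take 26 → i++
[i=2,j=1] A[i]=33>B[j]=27 take 27 → j++
[i=2,j=2] A[i]=33>B[j]=30 take 30 → j++
[i=2,j=3] B done, take A[i]=33 → i++

[11, 20, 26, 27, 30, 33]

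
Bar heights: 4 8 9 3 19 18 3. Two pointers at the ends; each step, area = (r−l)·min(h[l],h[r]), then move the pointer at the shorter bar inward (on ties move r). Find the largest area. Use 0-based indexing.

[0,6] min(4,3)*6=18 best=18 * → r--
[0,5] min(4,18)*5=20 best=20 * → l++
[1,5] min(8,18)*4=32 best=32 * → l++
[2,5] min(9,18)*3=27 best=32 → l++
[3,5] min(3,18)*2=6 best=32 → l++
[4,5] min(19,18)*1=18 best=32 → r--

max area = 32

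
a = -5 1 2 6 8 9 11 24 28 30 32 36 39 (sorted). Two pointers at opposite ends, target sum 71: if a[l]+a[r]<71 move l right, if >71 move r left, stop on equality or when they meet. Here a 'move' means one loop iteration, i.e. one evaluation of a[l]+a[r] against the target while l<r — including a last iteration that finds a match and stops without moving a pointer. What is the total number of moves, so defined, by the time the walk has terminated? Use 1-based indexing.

11 moves

[1,13] -5+39=34 <71 → l++
[2,13] 1+39=40 <71 → l++
[3,13] 2+39=41 <71 → l++
[4,13] 6+39=45 <71 → l++
[5,13] 8+39=47 <71 → l++
[6,13] 9+39=48 <71 → l++
[7,13] 11+39=50 <71 → l++
[8,13] 24+39=63 <71 → l++
[9,13] 28+39=67 <71 → l++
[10,13] 30+39=69 <71 → l++
[11,13] 32+39=71 → found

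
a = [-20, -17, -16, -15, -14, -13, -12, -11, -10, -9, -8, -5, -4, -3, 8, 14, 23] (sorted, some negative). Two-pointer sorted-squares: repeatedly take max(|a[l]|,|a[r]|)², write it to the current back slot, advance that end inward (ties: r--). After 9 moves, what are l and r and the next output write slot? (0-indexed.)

[0,16] |-20|<=|23| out[16]=529 → r--
[0,15] |-20|>|14| out[15]=400 → l++
[1,15] |-17|>|14| out[14]=289 → l++
[2,15] |-16|>|14| out[13]=256 → l++
[3,15] |-15|>|14| out[12]=225 → l++
[4,15] |-14|<=|14| out[11]=196 → r--
[4,14] |-14|>|8| out[10]=196 → l++
[5,14] |-13|>|8| out[9]=169 → l++
[6,14] |-12|>|8| out[8]=144 → l++

l=7, r=14, next write slot=7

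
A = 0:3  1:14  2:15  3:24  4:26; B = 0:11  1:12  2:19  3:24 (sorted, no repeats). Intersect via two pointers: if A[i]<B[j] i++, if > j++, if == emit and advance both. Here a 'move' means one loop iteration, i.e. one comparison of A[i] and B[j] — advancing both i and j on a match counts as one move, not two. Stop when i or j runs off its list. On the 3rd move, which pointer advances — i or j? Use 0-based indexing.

j

i=0 j=0: 3<11, i++
i=1 j=0: 14>11, j++
i=1 j=1: 14>12, j++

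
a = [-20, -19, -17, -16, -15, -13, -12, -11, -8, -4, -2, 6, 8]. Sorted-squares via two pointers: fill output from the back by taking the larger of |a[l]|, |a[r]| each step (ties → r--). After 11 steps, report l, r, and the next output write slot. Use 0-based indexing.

l=9, r=10, next write slot=1

l=0 r=12: |-20|>|8| out[12]=400, l++
l=1 r=12: |-19|>|8| out[11]=361, l++
l=2 r=12: |-17|>|8| out[10]=289, l++
l=3 r=12: |-16|>|8| out[9]=256, l++
l=4 r=12: |-15|>|8| out[8]=225, l++
l=5 r=12: |-13|>|8| out[7]=169, l++
l=6 r=12: |-12|>|8| out[6]=144, l++
l=7 r=12: |-11|>|8| out[5]=121, l++
l=8 r=12: |-8|<=|8| out[4]=64, r--
l=8 r=11: |-8|>|6| out[3]=64, l++
l=9 r=11: |-4|<=|6| out[2]=36, r--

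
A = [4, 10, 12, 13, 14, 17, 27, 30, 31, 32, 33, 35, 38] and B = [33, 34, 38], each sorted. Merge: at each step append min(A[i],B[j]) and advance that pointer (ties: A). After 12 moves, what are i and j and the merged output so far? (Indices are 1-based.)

[i=1,j=1] A[i]=4<=B[j]=33 take 4 → i++
[i=2,j=1] A[i]=10<=B[j]=33 take 10 → i++
[i=3,j=1] A[i]=12<=B[j]=33 take 12 → i++
[i=4,j=1] A[i]=13<=B[j]=33 take 13 → i++
[i=5,j=1] A[i]=14<=B[j]=33 take 14 → i++
[i=6,j=1] A[i]=17<=B[j]=33 take 17 → i++
[i=7,j=1] A[i]=27<=B[j]=33 take 27 → i++
[i=8,j=1] A[i]=30<=B[j]=33 take 30 → i++
[i=9,j=1] A[i]=31<=B[j]=33 take 31 → i++
[i=10,j=1] A[i]=32<=B[j]=33 take 32 → i++
[i=11,j=1] A[i]=33<=B[j]=33 take 33 → i++
[i=12,j=1] A[i]=35>B[j]=33 take 33 → j++

i=12, j=2, merged so far=[4, 10, 12, 13, 14, 17, 27, 30, 31, 32, 33, 33]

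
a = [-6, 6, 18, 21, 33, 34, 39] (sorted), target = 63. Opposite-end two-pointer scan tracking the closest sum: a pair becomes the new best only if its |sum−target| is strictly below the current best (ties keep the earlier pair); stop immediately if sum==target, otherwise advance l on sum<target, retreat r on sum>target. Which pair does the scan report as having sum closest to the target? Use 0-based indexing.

l=0 r=6: -6+39=33 d=30 *, l++
l=1 r=6: 6+39=45 d=18 *, l++
l=2 r=6: 18+39=57 d=6 *, l++
l=3 r=6: 21+39=60 d=3 *, l++
l=4 r=6: 33+39=72 d=9, r--
l=4 r=5: 33+34=67 d=4, r--

pair (21, 39) with sum 60 (|Δ|=3)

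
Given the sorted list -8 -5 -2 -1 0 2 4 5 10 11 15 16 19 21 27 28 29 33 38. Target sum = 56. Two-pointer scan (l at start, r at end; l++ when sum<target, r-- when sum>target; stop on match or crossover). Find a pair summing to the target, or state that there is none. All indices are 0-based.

(27, 29)

l=0 r=18: -8+38=30 <56, l++
l=1 r=18: -5+38=33 <56, l++
l=2 r=18: -2+38=36 <56, l++
l=3 r=18: -1+38=37 <56, l++
l=4 r=18: 0+38=38 <56, l++
l=5 r=18: 2+38=40 <56, l++
l=6 r=18: 4+38=42 <56, l++
l=7 r=18: 5+38=43 <56, l++
l=8 r=18: 10+38=48 <56, l++
l=9 r=18: 11+38=49 <56, l++
l=10 r=18: 15+38=53 <56, l++
l=11 r=18: 16+38=54 <56, l++
l=12 r=18: 19+38=57 >56, r--
l=12 r=17: 19+33=52 <56, l++
l=13 r=17: 21+33=54 <56, l++
l=14 r=17: 27+33=60 >56, r--
l=14 r=16: 27+29=56, found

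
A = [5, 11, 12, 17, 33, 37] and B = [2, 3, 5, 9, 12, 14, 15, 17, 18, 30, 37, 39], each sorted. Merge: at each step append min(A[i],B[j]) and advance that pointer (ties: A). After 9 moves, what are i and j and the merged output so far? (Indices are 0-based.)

i=0 j=0: A[i]=5>B[j]=2 take 2, j++
i=0 j=1: A[i]=5>B[j]=3 take 3, j++
i=0 j=2: A[i]=5<=B[j]=5 take 5, i++
i=1 j=2: A[i]=11>B[j]=5 take 5, j++
i=1 j=3: A[i]=11>B[j]=9 take 9, j++
i=1 j=4: A[i]=11<=B[j]=12 take 11, i++
i=2 j=4: A[i]=12<=B[j]=12 take 12, i++
i=3 j=4: A[i]=17>B[j]=12 take 12, j++
i=3 j=5: A[i]=17>B[j]=14 take 14, j++

i=3, j=6, merged so far=[2, 3, 5, 5, 9, 11, 12, 12, 14]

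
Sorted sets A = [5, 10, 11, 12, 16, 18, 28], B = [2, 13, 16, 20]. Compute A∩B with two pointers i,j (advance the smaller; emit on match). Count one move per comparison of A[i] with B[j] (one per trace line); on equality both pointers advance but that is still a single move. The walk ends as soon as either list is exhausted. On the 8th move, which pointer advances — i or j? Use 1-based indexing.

i

i=1 j=1: 5>2, j++
i=1 j=2: 5<13, i++
i=2 j=2: 10<13, i++
i=3 j=2: 11<13, i++
i=4 j=2: 12<13, i++
i=5 j=2: 16>13, j++
i=5 j=3: 16==16 emit, i++,j++
i=6 j=4: 18<20, i++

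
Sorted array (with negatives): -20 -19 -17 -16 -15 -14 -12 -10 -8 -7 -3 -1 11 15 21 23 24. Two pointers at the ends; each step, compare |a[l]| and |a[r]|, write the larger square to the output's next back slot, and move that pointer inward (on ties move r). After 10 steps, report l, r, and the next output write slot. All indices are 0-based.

[0,16] |-20|<=|24| out[16]=576 → r--
[0,15] |-20|<=|23| out[15]=529 → r--
[0,14] |-20|<=|21| out[14]=441 → r--
[0,13] |-20|>|15| out[13]=400 → l++
[1,13] |-19|>|15| out[12]=361 → l++
[2,13] |-17|>|15| out[11]=289 → l++
[3,13] |-16|>|15| out[10]=256 → l++
[4,13] |-15|<=|15| out[9]=225 → r--
[4,12] |-15|>|11| out[8]=225 → l++
[5,12] |-14|>|11| out[7]=196 → l++

l=6, r=12, next write slot=6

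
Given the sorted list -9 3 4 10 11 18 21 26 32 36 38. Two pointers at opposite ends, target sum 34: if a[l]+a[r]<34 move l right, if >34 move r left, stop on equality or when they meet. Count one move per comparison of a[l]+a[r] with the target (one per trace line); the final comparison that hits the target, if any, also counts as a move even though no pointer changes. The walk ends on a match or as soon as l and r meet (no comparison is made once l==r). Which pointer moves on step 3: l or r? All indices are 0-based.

[0,10] -9+38=29 <34 → l++
[1,10] 3+38=41 >34 → r--
[1,9] 3+36=39 >34 → r--

r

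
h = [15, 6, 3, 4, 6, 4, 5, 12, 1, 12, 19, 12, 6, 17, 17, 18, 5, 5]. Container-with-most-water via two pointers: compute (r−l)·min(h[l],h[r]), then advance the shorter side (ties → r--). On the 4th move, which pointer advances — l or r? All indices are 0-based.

[0,17] min(15,5)*17=85 best=85 * → r--
[0,16] min(15,5)*16=80 best=85 → r--
[0,15] min(15,18)*15=225 best=225 * → l++
[1,15] min(6,18)*14=84 best=225 → l++

l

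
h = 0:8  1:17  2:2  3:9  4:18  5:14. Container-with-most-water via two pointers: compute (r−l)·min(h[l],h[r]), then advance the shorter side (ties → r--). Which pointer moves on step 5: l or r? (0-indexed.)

l=0 r=5: min(8,14)*5=40 best=40 *, l++
l=1 r=5: min(17,14)*4=56 best=56 *, r--
l=1 r=4: min(17,18)*3=51 best=56, l++
l=2 r=4: min(2,18)*2=4 best=56, l++
l=3 r=4: min(9,18)*1=9 best=56, l++

l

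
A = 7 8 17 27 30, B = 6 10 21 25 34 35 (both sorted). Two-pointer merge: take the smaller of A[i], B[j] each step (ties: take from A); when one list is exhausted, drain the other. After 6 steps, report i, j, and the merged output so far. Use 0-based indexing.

i=0 j=0: A[i]=7>B[j]=6 take 6, j++
i=0 j=1: A[i]=7<=B[j]=10 take 7, i++
i=1 j=1: A[i]=8<=B[j]=10 take 8, i++
i=2 j=1: A[i]=17>B[j]=10 take 10, j++
i=2 j=2: A[i]=17<=B[j]=21 take 17, i++
i=3 j=2: A[i]=27>B[j]=21 take 21, j++

i=3, j=3, merged so far=[6, 7, 8, 10, 17, 21]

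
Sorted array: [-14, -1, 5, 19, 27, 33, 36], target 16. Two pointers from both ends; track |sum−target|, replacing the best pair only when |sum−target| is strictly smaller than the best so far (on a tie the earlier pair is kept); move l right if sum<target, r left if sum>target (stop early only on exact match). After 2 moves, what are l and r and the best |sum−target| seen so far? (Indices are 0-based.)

[0,6] -14+36=22 d=6 * → r--
[0,5] -14+33=19 d=3 * → r--

l=0, r=4, best |Δ|=3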